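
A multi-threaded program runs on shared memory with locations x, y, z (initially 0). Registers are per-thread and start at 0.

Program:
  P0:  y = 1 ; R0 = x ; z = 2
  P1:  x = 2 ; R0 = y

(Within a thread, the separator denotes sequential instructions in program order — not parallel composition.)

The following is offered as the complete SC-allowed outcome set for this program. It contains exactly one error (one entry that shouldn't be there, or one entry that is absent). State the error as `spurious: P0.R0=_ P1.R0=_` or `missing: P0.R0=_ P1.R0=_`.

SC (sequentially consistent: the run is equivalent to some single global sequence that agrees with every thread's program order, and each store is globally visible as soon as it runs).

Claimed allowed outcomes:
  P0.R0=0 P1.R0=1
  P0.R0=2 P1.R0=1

missing: P0.R0=2 P1.R0=0

outcome vector order: (P0.R0,P1.R0)
SC (3): (0,1) (2,0) (2,1)
SC∖claimed = {(2,0)}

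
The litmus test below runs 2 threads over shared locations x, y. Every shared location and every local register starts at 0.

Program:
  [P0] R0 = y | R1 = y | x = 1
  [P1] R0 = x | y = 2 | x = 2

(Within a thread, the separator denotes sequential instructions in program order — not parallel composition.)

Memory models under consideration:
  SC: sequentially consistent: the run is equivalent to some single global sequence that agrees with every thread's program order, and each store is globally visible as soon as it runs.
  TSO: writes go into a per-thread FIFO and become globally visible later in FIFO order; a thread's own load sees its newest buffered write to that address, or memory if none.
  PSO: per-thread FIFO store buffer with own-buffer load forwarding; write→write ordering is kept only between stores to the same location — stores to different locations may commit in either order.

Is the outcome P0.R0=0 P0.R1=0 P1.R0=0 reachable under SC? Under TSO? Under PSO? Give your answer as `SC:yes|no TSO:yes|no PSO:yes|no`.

SC:yes TSO:yes PSO:yes

outcome vector order: (P0.R0,P0.R1,P1.R0)
[SC] allowed = {<0 0 0> <0 0 1> <0 2 0> <2 2 0>}
[TSO] allowed = {<0 0 0> <0 0 1> <0 2 0> <2 2 0>}
[PSO] allowed = {<0 0 0> <0 0 1> <0 2 0> <2 2 0>}
target <0 0 0> ∈ {SC,TSO,PSO}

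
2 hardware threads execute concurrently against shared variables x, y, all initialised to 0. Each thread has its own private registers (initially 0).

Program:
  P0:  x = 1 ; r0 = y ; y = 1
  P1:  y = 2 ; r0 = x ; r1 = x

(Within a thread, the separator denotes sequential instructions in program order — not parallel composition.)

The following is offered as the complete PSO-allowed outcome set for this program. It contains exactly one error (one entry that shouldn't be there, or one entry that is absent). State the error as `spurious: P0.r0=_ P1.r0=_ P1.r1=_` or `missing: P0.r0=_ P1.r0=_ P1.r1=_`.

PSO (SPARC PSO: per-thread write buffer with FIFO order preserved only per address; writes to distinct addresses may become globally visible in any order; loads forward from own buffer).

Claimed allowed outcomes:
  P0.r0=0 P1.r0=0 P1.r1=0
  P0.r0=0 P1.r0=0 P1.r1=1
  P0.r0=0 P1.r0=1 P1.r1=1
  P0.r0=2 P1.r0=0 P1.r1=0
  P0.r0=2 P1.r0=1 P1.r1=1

missing: P0.r0=2 P1.r0=0 P1.r1=1

outcome vector order: (P0.r0,P1.r0,P1.r1)
PSO: 6 outcomes — {0/0/0, 0/0/1, 0/1/1, 2/0/0, 2/0/1, 2/1/1}
PSO∖claimed = {2/0/1}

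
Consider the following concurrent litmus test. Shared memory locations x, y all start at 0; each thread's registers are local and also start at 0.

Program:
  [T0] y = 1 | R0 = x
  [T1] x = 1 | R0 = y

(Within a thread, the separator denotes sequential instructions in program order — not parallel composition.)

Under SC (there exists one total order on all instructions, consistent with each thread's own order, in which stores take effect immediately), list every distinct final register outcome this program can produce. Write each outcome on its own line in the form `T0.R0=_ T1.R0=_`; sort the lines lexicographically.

outcome vector order: (T0.R0,T1.R0)
|SC outcomes| = 3

T0.R0=0 T1.R0=1
T0.R0=1 T1.R0=0
T0.R0=1 T1.R0=1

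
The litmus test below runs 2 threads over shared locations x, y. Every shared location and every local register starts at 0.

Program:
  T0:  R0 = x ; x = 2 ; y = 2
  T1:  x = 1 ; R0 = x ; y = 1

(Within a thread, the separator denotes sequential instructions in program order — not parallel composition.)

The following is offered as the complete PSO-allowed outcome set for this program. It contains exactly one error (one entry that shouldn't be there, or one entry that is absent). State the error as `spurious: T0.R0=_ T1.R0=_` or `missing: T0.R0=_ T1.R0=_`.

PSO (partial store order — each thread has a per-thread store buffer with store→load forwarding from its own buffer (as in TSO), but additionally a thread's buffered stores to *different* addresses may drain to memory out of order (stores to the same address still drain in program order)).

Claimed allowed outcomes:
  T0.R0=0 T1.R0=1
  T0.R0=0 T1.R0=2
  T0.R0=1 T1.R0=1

missing: T0.R0=1 T1.R0=2

outcome vector order: (T0.R0,T1.R0)
PSO (4): (0,1); (0,2); (1,1); (1,2)
PSO∖claimed = {(1,2)}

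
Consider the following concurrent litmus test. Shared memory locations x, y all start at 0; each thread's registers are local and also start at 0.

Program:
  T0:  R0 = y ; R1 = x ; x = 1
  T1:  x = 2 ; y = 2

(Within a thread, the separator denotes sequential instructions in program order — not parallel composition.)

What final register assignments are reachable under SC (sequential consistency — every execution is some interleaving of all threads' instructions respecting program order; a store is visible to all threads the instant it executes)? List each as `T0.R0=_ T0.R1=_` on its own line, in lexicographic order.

T0.R0=0 T0.R1=0
T0.R0=0 T0.R1=2
T0.R0=2 T0.R1=2

outcome vector order: (T0.R0,T0.R1)
|SC outcomes| = 3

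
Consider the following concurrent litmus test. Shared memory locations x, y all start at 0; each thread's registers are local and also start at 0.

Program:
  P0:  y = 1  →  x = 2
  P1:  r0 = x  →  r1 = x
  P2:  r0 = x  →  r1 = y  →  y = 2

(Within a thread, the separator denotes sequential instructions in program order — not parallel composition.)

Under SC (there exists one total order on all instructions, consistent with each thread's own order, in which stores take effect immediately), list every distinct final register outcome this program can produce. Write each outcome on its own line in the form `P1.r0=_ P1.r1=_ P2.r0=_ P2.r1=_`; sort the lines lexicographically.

outcome vector order: (P1.r0,P1.r1,P2.r0,P2.r1)
|SC outcomes| = 9

P1.r0=0 P1.r1=0 P2.r0=0 P2.r1=0
P1.r0=0 P1.r1=0 P2.r0=0 P2.r1=1
P1.r0=0 P1.r1=0 P2.r0=2 P2.r1=1
P1.r0=0 P1.r1=2 P2.r0=0 P2.r1=0
P1.r0=0 P1.r1=2 P2.r0=0 P2.r1=1
P1.r0=0 P1.r1=2 P2.r0=2 P2.r1=1
P1.r0=2 P1.r1=2 P2.r0=0 P2.r1=0
P1.r0=2 P1.r1=2 P2.r0=0 P2.r1=1
P1.r0=2 P1.r1=2 P2.r0=2 P2.r1=1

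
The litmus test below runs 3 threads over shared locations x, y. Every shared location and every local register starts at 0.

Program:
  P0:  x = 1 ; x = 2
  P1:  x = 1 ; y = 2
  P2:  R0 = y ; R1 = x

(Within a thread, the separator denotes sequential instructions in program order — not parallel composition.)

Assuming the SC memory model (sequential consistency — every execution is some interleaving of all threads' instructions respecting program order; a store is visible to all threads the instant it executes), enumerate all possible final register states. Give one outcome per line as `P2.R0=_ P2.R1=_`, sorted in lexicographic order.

P2.R0=0 P2.R1=0
P2.R0=0 P2.R1=1
P2.R0=0 P2.R1=2
P2.R0=2 P2.R1=1
P2.R0=2 P2.R1=2

outcome vector order: (P2.R0,P2.R1)
|SC outcomes| = 5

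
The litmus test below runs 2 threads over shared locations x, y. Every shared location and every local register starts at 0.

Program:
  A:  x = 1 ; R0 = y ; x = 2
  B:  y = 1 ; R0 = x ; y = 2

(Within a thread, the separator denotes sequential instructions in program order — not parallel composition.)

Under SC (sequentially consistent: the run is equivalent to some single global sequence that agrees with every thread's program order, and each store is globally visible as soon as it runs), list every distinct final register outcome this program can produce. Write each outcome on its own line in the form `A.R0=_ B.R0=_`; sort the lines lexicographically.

A.R0=0 B.R0=1
A.R0=0 B.R0=2
A.R0=1 B.R0=0
A.R0=1 B.R0=1
A.R0=1 B.R0=2
A.R0=2 B.R0=0
A.R0=2 B.R0=1

outcome vector order: (A.R0,B.R0)
|SC outcomes| = 7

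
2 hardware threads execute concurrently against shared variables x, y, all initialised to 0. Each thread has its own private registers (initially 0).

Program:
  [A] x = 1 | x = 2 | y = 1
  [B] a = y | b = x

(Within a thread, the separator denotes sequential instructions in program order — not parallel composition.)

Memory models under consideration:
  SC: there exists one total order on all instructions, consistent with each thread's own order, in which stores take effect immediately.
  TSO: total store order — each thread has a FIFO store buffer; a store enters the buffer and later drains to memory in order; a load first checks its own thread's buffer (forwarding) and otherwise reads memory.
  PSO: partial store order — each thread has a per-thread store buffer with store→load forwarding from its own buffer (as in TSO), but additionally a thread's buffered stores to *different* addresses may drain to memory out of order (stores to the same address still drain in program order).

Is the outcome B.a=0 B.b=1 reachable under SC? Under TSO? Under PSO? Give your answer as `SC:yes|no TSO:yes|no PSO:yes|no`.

outcome vector order: (B.a,B.b)
[SC] allowed = {(0,0); (0,1); (0,2); (1,2)}
[TSO] allowed = {(0,0); (0,1); (0,2); (1,2)}
[PSO] allowed = {(0,0); (0,1); (0,2); (1,0); (1,1); (1,2)}
target (0,1) ∈ {SC,TSO,PSO}

SC:yes TSO:yes PSO:yes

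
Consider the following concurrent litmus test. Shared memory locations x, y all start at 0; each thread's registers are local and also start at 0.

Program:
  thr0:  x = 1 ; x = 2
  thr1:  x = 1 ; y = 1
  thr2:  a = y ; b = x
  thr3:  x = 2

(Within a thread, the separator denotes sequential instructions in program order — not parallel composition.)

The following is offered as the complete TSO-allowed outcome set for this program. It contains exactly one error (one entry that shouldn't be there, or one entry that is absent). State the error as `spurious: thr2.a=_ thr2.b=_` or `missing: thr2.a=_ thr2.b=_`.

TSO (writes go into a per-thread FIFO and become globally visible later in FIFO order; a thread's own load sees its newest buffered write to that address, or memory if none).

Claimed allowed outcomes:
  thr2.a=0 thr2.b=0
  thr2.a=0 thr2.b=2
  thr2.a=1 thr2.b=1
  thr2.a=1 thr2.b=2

missing: thr2.a=0 thr2.b=1

outcome vector order: (thr2.a,thr2.b)
TSO: 5 outcomes — {00, 01, 02, 11, 12}
TSO∖claimed = {01}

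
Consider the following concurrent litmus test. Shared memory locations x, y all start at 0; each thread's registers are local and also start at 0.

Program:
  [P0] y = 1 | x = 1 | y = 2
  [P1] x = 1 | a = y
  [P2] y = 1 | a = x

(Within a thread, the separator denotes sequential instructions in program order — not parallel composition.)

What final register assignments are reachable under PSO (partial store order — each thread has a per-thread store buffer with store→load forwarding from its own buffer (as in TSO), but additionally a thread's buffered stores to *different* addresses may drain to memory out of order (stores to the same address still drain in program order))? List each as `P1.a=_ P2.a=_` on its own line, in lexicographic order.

outcome vector order: (P1.a,P2.a)
|PSO outcomes| = 6

P1.a=0 P2.a=0
P1.a=0 P2.a=1
P1.a=1 P2.a=0
P1.a=1 P2.a=1
P1.a=2 P2.a=0
P1.a=2 P2.a=1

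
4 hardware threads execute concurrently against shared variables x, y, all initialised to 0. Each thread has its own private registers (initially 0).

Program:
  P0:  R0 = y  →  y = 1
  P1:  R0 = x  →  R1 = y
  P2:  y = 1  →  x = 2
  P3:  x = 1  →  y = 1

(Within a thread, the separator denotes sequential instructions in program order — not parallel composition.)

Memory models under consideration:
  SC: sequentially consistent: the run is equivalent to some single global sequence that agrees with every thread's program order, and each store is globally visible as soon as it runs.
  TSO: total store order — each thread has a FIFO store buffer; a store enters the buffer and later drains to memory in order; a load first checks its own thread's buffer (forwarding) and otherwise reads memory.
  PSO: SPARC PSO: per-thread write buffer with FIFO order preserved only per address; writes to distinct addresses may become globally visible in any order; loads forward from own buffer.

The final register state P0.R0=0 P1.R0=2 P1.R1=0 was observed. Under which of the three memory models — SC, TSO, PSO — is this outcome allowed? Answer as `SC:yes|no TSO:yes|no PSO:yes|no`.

outcome vector order: (P0.R0,P1.R0,P1.R1)
SC (10): (0,0,0), (0,0,1), (0,1,0), (0,1,1), (0,2,1), (1,0,0), (1,0,1), (1,1,0), (1,1,1), (1,2,1)
TSO (10): (0,0,0), (0,0,1), (0,1,0), (0,1,1), (0,2,1), (1,0,0), (1,0,1), (1,1,0), (1,1,1), (1,2,1)
PSO (12): (0,0,0), (0,0,1), (0,1,0), (0,1,1), (0,2,0), (0,2,1), (1,0,0), (1,0,1), (1,1,0), (1,1,1), (1,2,0), (1,2,1)
target (0,2,0) ∈ {PSO}

SC:no TSO:no PSO:yes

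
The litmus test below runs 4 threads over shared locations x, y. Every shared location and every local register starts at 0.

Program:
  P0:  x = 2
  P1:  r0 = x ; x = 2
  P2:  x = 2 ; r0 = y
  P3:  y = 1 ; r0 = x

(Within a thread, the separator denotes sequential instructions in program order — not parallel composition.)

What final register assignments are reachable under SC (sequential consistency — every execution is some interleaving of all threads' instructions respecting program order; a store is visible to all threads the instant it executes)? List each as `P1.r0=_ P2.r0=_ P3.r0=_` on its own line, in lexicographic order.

P1.r0=0 P2.r0=0 P3.r0=2
P1.r0=0 P2.r0=1 P3.r0=0
P1.r0=0 P2.r0=1 P3.r0=2
P1.r0=2 P2.r0=0 P3.r0=2
P1.r0=2 P2.r0=1 P3.r0=0
P1.r0=2 P2.r0=1 P3.r0=2

outcome vector order: (P1.r0,P2.r0,P3.r0)
|SC outcomes| = 6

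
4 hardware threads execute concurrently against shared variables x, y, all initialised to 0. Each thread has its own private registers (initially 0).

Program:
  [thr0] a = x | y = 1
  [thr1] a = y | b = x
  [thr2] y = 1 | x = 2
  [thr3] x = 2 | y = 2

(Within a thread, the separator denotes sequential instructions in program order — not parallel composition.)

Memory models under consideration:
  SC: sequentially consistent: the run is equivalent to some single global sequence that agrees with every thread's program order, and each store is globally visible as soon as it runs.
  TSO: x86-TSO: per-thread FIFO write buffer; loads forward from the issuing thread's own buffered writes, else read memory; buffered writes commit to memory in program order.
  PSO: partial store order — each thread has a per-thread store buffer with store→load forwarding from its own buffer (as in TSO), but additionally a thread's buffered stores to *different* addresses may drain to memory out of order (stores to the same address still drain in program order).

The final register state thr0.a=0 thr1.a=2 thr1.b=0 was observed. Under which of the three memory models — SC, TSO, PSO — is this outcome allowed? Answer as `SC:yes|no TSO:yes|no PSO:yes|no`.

outcome vector order: (thr0.a,thr1.a,thr1.b)
under SC → <0 0 0>, <0 0 2>, <0 1 0>, <0 1 2>, <0 2 2>, <2 0 0>, <2 0 2>, <2 1 0>, <2 1 2>, <2 2 2>
under TSO → <0 0 0>, <0 0 2>, <0 1 0>, <0 1 2>, <0 2 2>, <2 0 0>, <2 0 2>, <2 1 0>, <2 1 2>, <2 2 2>
under PSO → <0 0 0>, <0 0 2>, <0 1 0>, <0 1 2>, <0 2 0>, <0 2 2>, <2 0 0>, <2 0 2>, <2 1 0>, <2 1 2>, <2 2 0>, <2 2 2>
target <0 2 0> ∈ {PSO}

SC:no TSO:no PSO:yes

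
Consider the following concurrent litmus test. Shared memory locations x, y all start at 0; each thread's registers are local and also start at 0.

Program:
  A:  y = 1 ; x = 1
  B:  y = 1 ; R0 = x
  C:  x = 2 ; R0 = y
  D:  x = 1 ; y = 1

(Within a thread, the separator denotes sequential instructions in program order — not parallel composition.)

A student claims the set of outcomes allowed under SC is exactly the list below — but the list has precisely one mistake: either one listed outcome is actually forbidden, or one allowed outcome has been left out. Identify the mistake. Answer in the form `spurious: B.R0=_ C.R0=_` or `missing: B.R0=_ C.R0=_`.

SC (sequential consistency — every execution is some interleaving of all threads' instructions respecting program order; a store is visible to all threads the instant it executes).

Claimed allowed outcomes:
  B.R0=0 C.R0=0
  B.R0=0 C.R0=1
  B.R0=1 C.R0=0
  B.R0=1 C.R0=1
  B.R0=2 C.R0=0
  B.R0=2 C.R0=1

spurious: B.R0=0 C.R0=0

outcome vector order: (B.R0,C.R0)
SC: 5 outcomes — {0/1 1/0 1/1 2/0 2/1}
claimed∖SC = {0/0}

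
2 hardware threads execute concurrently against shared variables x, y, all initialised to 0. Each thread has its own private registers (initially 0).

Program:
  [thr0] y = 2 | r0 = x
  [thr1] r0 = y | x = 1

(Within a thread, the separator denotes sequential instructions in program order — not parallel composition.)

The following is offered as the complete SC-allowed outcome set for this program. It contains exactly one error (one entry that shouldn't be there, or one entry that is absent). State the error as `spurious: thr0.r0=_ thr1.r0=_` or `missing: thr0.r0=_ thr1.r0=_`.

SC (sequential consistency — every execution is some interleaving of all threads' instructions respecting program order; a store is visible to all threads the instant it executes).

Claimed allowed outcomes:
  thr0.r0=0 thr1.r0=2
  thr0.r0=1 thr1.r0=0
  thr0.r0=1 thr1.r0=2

outcome vector order: (thr0.r0,thr1.r0)
under SC → (0,0) (0,2) (1,0) (1,2)
SC∖claimed = {(0,0)}

missing: thr0.r0=0 thr1.r0=0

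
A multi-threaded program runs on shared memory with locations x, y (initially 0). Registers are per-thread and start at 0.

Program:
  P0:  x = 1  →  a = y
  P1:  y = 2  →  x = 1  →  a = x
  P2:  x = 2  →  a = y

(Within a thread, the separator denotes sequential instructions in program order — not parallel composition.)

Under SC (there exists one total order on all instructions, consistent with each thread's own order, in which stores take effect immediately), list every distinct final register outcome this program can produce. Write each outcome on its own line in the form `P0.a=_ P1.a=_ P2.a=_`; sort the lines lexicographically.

P0.a=0 P1.a=1 P2.a=0
P0.a=0 P1.a=1 P2.a=2
P0.a=0 P1.a=2 P2.a=2
P0.a=2 P1.a=1 P2.a=0
P0.a=2 P1.a=1 P2.a=2
P0.a=2 P1.a=2 P2.a=2

outcome vector order: (P0.a,P1.a,P2.a)
|SC outcomes| = 6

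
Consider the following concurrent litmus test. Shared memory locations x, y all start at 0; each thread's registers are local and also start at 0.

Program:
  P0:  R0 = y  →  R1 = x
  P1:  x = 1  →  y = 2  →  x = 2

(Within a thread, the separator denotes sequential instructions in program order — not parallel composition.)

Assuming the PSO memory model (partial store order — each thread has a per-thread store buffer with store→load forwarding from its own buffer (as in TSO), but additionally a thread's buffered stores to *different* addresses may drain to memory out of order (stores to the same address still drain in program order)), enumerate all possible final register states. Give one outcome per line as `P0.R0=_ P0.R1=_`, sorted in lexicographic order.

P0.R0=0 P0.R1=0
P0.R0=0 P0.R1=1
P0.R0=0 P0.R1=2
P0.R0=2 P0.R1=0
P0.R0=2 P0.R1=1
P0.R0=2 P0.R1=2

outcome vector order: (P0.R0,P0.R1)
|PSO outcomes| = 6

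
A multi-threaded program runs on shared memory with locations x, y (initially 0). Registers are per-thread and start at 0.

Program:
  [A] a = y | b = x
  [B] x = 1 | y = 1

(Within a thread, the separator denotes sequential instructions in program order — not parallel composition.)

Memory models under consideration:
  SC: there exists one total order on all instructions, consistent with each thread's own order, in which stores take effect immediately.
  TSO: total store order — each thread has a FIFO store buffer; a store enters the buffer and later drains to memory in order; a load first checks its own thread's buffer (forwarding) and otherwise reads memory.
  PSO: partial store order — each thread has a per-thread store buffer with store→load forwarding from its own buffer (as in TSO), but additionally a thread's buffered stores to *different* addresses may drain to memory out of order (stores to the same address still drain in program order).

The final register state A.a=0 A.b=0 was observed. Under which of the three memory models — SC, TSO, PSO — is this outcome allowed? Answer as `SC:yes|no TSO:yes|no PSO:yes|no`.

SC:yes TSO:yes PSO:yes

outcome vector order: (A.a,A.b)
under SC → <0 0>; <0 1>; <1 1>
under TSO → <0 0>; <0 1>; <1 1>
under PSO → <0 0>; <0 1>; <1 0>; <1 1>
target <0 0> ∈ {SC,TSO,PSO}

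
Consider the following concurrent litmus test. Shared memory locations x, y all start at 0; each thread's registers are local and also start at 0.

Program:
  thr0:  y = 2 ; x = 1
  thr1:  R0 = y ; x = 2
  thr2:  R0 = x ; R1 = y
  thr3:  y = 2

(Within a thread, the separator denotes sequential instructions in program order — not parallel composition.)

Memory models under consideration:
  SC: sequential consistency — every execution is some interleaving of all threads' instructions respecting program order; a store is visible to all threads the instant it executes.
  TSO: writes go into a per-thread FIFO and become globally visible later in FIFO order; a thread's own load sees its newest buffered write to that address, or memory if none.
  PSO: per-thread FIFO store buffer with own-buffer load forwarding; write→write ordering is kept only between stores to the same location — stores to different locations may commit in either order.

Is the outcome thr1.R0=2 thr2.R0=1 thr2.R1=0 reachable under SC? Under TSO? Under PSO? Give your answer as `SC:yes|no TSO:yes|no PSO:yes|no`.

outcome vector order: (thr1.R0,thr2.R0,thr2.R1)
SC: 9 outcomes — {000 002 012 020 022 200 202 212 222}
TSO: 9 outcomes — {000 002 012 020 022 200 202 212 222}
PSO: 11 outcomes — {000 002 010 012 020 022 200 202 210 212 222}
target 210 ∈ {PSO}

SC:no TSO:no PSO:yes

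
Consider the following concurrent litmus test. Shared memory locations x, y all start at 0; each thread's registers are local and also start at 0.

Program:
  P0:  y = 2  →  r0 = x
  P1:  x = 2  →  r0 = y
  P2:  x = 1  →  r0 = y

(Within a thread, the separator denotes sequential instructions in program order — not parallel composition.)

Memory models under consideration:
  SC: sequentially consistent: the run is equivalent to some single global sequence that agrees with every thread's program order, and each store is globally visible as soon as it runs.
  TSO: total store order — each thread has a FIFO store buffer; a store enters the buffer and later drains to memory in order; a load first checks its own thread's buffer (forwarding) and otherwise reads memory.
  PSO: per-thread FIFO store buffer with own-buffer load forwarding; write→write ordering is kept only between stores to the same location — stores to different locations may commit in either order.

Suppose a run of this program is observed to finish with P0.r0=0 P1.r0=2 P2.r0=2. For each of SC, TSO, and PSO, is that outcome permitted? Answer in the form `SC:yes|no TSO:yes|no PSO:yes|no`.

SC:yes TSO:yes PSO:yes

outcome vector order: (P0.r0,P1.r0,P2.r0)
SC: 9 outcomes — {022, 100, 102, 120, 122, 200, 202, 220, 222}
TSO: 12 outcomes — {000, 002, 020, 022, 100, 102, 120, 122, 200, 202, 220, 222}
PSO: 12 outcomes — {000, 002, 020, 022, 100, 102, 120, 122, 200, 202, 220, 222}
target 022 ∈ {SC,TSO,PSO}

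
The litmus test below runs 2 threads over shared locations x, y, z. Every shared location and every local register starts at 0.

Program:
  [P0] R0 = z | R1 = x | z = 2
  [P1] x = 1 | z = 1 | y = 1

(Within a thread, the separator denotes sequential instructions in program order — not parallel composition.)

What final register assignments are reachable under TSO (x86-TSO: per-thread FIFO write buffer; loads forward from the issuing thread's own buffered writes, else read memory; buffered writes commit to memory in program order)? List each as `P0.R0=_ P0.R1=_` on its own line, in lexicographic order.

outcome vector order: (P0.R0,P0.R1)
|TSO outcomes| = 3

P0.R0=0 P0.R1=0
P0.R0=0 P0.R1=1
P0.R0=1 P0.R1=1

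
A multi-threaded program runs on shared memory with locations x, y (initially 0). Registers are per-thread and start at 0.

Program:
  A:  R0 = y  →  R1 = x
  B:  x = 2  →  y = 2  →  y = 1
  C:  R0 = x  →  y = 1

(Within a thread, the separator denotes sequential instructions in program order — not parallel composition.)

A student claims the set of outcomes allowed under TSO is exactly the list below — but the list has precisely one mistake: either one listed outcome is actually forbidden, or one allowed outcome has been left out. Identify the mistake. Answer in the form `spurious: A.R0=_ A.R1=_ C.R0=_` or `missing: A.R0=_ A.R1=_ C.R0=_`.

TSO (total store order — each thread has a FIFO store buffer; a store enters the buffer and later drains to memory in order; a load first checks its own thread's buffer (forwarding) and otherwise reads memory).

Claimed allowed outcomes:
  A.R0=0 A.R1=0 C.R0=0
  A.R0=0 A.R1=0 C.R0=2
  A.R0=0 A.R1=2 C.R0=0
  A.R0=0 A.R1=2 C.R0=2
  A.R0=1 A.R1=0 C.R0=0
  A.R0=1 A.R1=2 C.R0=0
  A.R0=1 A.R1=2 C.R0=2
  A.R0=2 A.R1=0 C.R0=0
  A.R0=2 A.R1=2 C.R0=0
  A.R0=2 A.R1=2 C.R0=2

spurious: A.R0=2 A.R1=0 C.R0=0

outcome vector order: (A.R0,A.R1,C.R0)
[TSO] allowed = {000, 002, 020, 022, 100, 120, 122, 220, 222}
claimed∖TSO = {200}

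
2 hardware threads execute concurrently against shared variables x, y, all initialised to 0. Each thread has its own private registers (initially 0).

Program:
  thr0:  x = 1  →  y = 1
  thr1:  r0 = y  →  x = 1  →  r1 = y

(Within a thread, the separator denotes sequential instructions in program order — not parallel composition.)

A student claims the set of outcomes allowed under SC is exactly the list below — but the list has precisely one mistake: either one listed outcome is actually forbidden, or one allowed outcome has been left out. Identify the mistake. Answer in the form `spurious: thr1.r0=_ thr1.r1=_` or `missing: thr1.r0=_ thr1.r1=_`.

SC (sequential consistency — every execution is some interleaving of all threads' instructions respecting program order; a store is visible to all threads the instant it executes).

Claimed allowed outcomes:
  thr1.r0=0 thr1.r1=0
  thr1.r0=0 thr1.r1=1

outcome vector order: (thr1.r0,thr1.r1)
under SC → 0/0; 0/1; 1/1
SC∖claimed = {1/1}

missing: thr1.r0=1 thr1.r1=1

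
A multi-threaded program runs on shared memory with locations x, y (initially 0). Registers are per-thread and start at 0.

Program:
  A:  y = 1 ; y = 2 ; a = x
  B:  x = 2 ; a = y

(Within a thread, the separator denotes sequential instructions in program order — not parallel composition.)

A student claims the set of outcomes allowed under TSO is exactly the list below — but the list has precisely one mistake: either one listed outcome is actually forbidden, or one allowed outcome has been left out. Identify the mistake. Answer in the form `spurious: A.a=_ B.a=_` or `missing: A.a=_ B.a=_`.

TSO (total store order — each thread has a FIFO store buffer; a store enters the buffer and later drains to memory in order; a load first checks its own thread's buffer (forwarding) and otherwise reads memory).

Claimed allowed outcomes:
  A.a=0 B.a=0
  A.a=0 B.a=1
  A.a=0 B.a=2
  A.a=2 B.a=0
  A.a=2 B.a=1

missing: A.a=2 B.a=2

outcome vector order: (A.a,B.a)
under TSO → (0,0), (0,1), (0,2), (2,0), (2,1), (2,2)
TSO∖claimed = {(2,2)}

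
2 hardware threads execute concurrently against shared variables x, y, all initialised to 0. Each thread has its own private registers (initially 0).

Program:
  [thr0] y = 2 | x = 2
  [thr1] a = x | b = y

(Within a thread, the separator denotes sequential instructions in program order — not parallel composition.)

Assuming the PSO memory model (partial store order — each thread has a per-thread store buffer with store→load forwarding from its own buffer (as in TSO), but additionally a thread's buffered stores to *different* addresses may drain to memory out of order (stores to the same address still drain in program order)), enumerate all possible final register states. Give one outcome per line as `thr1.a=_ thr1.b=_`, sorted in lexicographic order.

thr1.a=0 thr1.b=0
thr1.a=0 thr1.b=2
thr1.a=2 thr1.b=0
thr1.a=2 thr1.b=2

outcome vector order: (thr1.a,thr1.b)
|PSO outcomes| = 4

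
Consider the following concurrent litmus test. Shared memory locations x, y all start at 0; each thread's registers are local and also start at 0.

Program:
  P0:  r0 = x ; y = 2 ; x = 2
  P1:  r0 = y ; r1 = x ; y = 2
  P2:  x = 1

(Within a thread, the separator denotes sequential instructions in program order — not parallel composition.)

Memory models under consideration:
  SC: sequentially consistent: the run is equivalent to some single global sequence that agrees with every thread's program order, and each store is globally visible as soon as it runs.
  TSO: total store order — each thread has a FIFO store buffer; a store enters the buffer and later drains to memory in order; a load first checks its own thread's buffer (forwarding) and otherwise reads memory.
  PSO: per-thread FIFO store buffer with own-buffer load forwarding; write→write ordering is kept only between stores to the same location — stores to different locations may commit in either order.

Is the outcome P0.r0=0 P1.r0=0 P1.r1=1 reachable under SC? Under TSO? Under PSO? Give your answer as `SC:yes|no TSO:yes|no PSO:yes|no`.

outcome vector order: (P0.r0,P1.r0,P1.r1)
SC (11): 0/0/0, 0/0/1, 0/0/2, 0/2/0, 0/2/1, 0/2/2, 1/0/0, 1/0/1, 1/0/2, 1/2/1, 1/2/2
TSO (11): 0/0/0, 0/0/1, 0/0/2, 0/2/0, 0/2/1, 0/2/2, 1/0/0, 1/0/1, 1/0/2, 1/2/1, 1/2/2
PSO (11): 0/0/0, 0/0/1, 0/0/2, 0/2/0, 0/2/1, 0/2/2, 1/0/0, 1/0/1, 1/0/2, 1/2/1, 1/2/2
target 0/0/1 ∈ {SC,TSO,PSO}

SC:yes TSO:yes PSO:yes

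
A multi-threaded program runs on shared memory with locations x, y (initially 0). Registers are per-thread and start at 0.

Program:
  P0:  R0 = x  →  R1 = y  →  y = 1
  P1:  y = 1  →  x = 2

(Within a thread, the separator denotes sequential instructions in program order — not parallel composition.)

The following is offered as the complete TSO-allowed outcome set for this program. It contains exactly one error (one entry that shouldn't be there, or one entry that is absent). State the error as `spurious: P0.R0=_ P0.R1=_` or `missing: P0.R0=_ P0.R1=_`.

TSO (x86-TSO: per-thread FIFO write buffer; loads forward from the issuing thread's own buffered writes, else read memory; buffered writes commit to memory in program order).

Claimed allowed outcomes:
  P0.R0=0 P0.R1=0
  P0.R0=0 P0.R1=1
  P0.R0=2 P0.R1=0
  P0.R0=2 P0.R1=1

spurious: P0.R0=2 P0.R1=0

outcome vector order: (P0.R0,P0.R1)
under TSO → (0,0); (0,1); (2,1)
claimed∖TSO = {(2,0)}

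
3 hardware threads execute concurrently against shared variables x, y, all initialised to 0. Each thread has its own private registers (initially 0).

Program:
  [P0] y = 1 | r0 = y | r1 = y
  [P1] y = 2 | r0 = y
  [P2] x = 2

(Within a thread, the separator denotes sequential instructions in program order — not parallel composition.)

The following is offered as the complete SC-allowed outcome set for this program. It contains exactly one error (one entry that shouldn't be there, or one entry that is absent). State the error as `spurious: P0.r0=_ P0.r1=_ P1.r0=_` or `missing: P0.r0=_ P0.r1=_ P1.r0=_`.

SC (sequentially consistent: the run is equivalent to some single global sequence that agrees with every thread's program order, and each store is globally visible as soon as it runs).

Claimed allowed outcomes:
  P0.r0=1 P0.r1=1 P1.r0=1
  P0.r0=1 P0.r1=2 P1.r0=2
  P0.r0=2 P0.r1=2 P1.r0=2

outcome vector order: (P0.r0,P0.r1,P1.r0)
SC: 4 outcomes — {111; 112; 122; 222}
SC∖claimed = {112}

missing: P0.r0=1 P0.r1=1 P1.r0=2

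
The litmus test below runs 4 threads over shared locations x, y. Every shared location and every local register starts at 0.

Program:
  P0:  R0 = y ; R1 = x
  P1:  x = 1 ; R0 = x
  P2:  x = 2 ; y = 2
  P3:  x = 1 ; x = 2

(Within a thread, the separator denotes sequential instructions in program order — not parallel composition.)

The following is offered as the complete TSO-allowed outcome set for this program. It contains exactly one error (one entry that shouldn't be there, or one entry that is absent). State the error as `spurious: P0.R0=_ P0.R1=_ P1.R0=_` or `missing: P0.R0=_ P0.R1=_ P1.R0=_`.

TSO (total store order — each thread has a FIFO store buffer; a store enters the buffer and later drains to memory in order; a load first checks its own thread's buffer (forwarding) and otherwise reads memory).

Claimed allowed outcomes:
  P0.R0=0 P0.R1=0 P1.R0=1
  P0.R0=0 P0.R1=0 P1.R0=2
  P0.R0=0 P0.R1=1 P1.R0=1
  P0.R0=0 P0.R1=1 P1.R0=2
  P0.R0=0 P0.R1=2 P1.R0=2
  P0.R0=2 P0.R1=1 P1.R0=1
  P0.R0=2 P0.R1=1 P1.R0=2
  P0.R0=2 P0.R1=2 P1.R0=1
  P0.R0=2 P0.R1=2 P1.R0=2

missing: P0.R0=0 P0.R1=2 P1.R0=1

outcome vector order: (P0.R0,P0.R1,P1.R0)
[TSO] allowed = {<0 0 1>; <0 0 2>; <0 1 1>; <0 1 2>; <0 2 1>; <0 2 2>; <2 1 1>; <2 1 2>; <2 2 1>; <2 2 2>}
TSO∖claimed = {<0 2 1>}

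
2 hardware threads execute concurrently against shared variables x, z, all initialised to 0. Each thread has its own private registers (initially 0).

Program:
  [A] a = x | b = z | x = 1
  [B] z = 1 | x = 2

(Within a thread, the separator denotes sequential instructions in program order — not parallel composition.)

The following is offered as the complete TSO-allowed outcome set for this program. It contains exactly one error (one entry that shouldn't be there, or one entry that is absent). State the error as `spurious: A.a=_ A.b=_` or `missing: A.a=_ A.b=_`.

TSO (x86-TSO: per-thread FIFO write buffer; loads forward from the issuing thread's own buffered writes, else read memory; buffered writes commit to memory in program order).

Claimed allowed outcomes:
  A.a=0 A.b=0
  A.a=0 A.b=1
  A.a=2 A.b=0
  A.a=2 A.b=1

outcome vector order: (A.a,A.b)
under TSO → 00, 01, 21
claimed∖TSO = {20}

spurious: A.a=2 A.b=0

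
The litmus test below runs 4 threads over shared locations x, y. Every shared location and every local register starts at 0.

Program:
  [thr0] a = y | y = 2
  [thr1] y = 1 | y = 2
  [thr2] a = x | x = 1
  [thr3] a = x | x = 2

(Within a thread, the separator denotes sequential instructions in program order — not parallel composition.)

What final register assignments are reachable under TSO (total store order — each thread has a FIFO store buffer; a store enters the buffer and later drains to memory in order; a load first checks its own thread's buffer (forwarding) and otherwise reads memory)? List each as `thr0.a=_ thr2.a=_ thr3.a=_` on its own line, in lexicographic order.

outcome vector order: (thr0.a,thr2.a,thr3.a)
|TSO outcomes| = 9

thr0.a=0 thr2.a=0 thr3.a=0
thr0.a=0 thr2.a=0 thr3.a=1
thr0.a=0 thr2.a=2 thr3.a=0
thr0.a=1 thr2.a=0 thr3.a=0
thr0.a=1 thr2.a=0 thr3.a=1
thr0.a=1 thr2.a=2 thr3.a=0
thr0.a=2 thr2.a=0 thr3.a=0
thr0.a=2 thr2.a=0 thr3.a=1
thr0.a=2 thr2.a=2 thr3.a=0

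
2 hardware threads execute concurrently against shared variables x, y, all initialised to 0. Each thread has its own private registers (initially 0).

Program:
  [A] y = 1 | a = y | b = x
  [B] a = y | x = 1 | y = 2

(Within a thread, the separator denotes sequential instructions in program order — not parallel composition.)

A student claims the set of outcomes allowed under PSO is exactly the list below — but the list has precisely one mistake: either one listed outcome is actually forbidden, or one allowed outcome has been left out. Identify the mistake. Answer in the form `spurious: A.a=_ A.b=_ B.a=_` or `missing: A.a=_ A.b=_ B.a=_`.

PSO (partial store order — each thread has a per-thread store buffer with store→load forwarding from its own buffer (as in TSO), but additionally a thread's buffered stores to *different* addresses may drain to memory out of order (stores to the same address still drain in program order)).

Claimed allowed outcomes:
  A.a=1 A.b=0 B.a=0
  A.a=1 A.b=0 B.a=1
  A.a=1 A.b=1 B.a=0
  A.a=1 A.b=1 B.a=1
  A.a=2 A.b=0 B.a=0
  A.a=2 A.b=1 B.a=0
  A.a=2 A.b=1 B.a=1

outcome vector order: (A.a,A.b,B.a)
PSO (8): <1 0 0>, <1 0 1>, <1 1 0>, <1 1 1>, <2 0 0>, <2 0 1>, <2 1 0>, <2 1 1>
PSO∖claimed = {<2 0 1>}

missing: A.a=2 A.b=0 B.a=1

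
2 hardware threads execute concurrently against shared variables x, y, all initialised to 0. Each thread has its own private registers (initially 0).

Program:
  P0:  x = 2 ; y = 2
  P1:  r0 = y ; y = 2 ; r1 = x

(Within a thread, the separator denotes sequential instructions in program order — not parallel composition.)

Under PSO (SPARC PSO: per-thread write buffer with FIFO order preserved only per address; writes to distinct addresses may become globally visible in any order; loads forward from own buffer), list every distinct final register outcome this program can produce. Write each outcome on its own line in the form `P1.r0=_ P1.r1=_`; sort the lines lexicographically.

P1.r0=0 P1.r1=0
P1.r0=0 P1.r1=2
P1.r0=2 P1.r1=0
P1.r0=2 P1.r1=2

outcome vector order: (P1.r0,P1.r1)
|PSO outcomes| = 4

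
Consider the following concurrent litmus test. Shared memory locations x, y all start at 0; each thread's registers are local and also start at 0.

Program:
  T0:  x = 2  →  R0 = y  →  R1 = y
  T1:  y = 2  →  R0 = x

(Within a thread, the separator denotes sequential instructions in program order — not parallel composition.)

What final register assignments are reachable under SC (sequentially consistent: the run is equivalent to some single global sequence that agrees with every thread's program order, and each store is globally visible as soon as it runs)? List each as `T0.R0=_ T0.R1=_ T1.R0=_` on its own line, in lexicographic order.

T0.R0=0 T0.R1=0 T1.R0=2
T0.R0=0 T0.R1=2 T1.R0=2
T0.R0=2 T0.R1=2 T1.R0=0
T0.R0=2 T0.R1=2 T1.R0=2

outcome vector order: (T0.R0,T0.R1,T1.R0)
|SC outcomes| = 4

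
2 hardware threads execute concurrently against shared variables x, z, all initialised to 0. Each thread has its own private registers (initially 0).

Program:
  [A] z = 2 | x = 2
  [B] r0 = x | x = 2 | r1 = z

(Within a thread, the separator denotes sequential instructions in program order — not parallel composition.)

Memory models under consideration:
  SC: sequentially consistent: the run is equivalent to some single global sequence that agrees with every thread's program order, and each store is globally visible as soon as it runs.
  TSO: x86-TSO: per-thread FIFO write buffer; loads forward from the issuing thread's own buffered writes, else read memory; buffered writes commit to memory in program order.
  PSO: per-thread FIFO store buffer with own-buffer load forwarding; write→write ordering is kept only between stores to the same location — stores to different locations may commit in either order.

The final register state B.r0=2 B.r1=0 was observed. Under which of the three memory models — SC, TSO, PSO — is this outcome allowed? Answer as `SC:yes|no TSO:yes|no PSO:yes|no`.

SC:no TSO:no PSO:yes

outcome vector order: (B.r0,B.r1)
[SC] allowed = {<0 0>; <0 2>; <2 2>}
[TSO] allowed = {<0 0>; <0 2>; <2 2>}
[PSO] allowed = {<0 0>; <0 2>; <2 0>; <2 2>}
target <2 0> ∈ {PSO}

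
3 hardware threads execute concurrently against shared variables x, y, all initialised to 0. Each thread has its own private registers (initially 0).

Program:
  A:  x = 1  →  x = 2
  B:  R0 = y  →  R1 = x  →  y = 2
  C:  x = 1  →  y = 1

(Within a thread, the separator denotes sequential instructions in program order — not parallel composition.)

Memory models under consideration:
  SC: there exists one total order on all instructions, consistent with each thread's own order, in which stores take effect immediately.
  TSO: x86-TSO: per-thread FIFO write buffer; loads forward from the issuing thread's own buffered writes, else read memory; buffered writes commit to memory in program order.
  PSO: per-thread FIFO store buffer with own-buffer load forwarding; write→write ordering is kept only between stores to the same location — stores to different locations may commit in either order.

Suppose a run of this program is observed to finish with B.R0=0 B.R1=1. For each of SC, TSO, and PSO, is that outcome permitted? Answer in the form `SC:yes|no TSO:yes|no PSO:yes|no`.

SC:yes TSO:yes PSO:yes

outcome vector order: (B.R0,B.R1)
SC (5): (0,0) (0,1) (0,2) (1,1) (1,2)
TSO (5): (0,0) (0,1) (0,2) (1,1) (1,2)
PSO (6): (0,0) (0,1) (0,2) (1,0) (1,1) (1,2)
target (0,1) ∈ {SC,TSO,PSO}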